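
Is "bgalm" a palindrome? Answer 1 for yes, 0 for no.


Input: bgalm
Reversed: mlagb
  Compare pos 0 ('b') with pos 4 ('m'): MISMATCH
  Compare pos 1 ('g') with pos 3 ('l'): MISMATCH
Result: not a palindrome

0


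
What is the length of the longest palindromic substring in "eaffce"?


Input: "eaffce"
Checking substrings for palindromes:
  [2:4] "ff" (len 2) => palindrome
Longest palindromic substring: "ff" with length 2

2


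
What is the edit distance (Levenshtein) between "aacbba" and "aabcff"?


Computing edit distance: "aacbba" -> "aabcff"
DP table:
           a    a    b    c    f    f
      0    1    2    3    4    5    6
  a   1    0    1    2    3    4    5
  a   2    1    0    1    2    3    4
  c   3    2    1    1    1    2    3
  b   4    3    2    1    2    2    3
  b   5    4    3    2    2    3    3
  a   6    5    4    3    3    3    4
Edit distance = dp[6][6] = 4

4


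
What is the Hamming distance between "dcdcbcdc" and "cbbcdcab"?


Comparing "dcdcbcdc" and "cbbcdcab" position by position:
  Position 0: 'd' vs 'c' => differ
  Position 1: 'c' vs 'b' => differ
  Position 2: 'd' vs 'b' => differ
  Position 3: 'c' vs 'c' => same
  Position 4: 'b' vs 'd' => differ
  Position 5: 'c' vs 'c' => same
  Position 6: 'd' vs 'a' => differ
  Position 7: 'c' vs 'b' => differ
Total differences (Hamming distance): 6

6


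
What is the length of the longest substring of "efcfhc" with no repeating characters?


Input: "efcfhc"
Sliding window (track last position of each char):
  Position 0 ('e'): window [0,0] length 1 -- new best
  Position 1 ('f'): window [0,1] length 2 -- new best
  Position 2 ('c'): window [0,2] length 3 -- new best
  Position 3 ('f'): repeat (last at 1), move window start to 2
  Position 3 ('f'): window [2,3] length 2
  Position 4 ('h'): window [2,4] length 3
  Position 5 ('c'): repeat (last at 2), move window start to 3
  Position 5 ('c'): window [3,5] length 3
Longest substring with no repeats: "efc" with length 3

3


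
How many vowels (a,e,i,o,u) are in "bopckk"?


Input: bopckk
Checking each character:
  'b' at position 0: consonant
  'o' at position 1: vowel (running total: 1)
  'p' at position 2: consonant
  'c' at position 3: consonant
  'k' at position 4: consonant
  'k' at position 5: consonant
Total vowels: 1

1


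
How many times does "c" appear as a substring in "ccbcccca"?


Searching for "c" in "ccbcccca"
Scanning each position:
  Position 0: "c" => MATCH
  Position 1: "c" => MATCH
  Position 2: "b" => no
  Position 3: "c" => MATCH
  Position 4: "c" => MATCH
  Position 5: "c" => MATCH
  Position 6: "c" => MATCH
  Position 7: "a" => no
Total occurrences: 6

6


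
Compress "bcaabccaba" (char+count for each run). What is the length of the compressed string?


Input: bcaabccaba
Runs:
  'b' x 1 => "b1"
  'c' x 1 => "c1"
  'a' x 2 => "a2"
  'b' x 1 => "b1"
  'c' x 2 => "c2"
  'a' x 1 => "a1"
  'b' x 1 => "b1"
  'a' x 1 => "a1"
Compressed: "b1c1a2b1c2a1b1a1"
Compressed length: 16

16


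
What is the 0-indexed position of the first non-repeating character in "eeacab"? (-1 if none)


Input: eeacab
Character frequencies:
  'a': 2
  'b': 1
  'c': 1
  'e': 2
Scanning left to right for freq == 1:
  Position 0 ('e'): freq=2, skip
  Position 1 ('e'): freq=2, skip
  Position 2 ('a'): freq=2, skip
  Position 3 ('c'): unique! => answer = 3

3


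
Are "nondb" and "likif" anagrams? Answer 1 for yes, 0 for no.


Strings: "nondb", "likif"
Sorted first:  bdnno
Sorted second: fiikl
Differ at position 0: 'b' vs 'f' => not anagrams

0


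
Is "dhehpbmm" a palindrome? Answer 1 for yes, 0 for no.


Input: dhehpbmm
Reversed: mmbphehd
  Compare pos 0 ('d') with pos 7 ('m'): MISMATCH
  Compare pos 1 ('h') with pos 6 ('m'): MISMATCH
  Compare pos 2 ('e') with pos 5 ('b'): MISMATCH
  Compare pos 3 ('h') with pos 4 ('p'): MISMATCH
Result: not a palindrome

0


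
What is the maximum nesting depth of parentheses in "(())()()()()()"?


Input: "(())()()()()()"
Tracking depth:
  Position 0 '(': depth becomes 1
  Position 1 '(': depth becomes 2
  Position 2 ')': depth becomes 1
  Position 3 ')': depth becomes 0
  Position 4 '(': depth becomes 1
  Position 5 ')': depth becomes 0
  Position 6 '(': depth becomes 1
  Position 7 ')': depth becomes 0
  Position 8 '(': depth becomes 1
  Position 9 ')': depth becomes 0
  Position 10 '(': depth becomes 1
  Position 11 ')': depth becomes 0
  Position 12 '(': depth becomes 1
  Position 13 ')': depth becomes 0
Maximum depth reached: 2

2


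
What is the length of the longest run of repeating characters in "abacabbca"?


Input: "abacabbca"
Scanning for longest run:
  Position 1 ('b'): new char, reset run to 1
  Position 2 ('a'): new char, reset run to 1
  Position 3 ('c'): new char, reset run to 1
  Position 4 ('a'): new char, reset run to 1
  Position 5 ('b'): new char, reset run to 1
  Position 6 ('b'): continues run of 'b', length=2
  Position 7 ('c'): new char, reset run to 1
  Position 8 ('a'): new char, reset run to 1
Longest run: 'b' with length 2

2


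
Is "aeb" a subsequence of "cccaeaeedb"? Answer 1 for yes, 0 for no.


Check if "aeb" is a subsequence of "cccaeaeedb"
Greedy scan:
  Position 0 ('c'): no match needed
  Position 1 ('c'): no match needed
  Position 2 ('c'): no match needed
  Position 3 ('a'): matches sub[0] = 'a'
  Position 4 ('e'): matches sub[1] = 'e'
  Position 5 ('a'): no match needed
  Position 6 ('e'): no match needed
  Position 7 ('e'): no match needed
  Position 8 ('d'): no match needed
  Position 9 ('b'): matches sub[2] = 'b'
All 3 characters matched => is a subsequence

1


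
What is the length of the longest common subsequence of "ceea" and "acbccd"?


LCS of "ceea" and "acbccd"
DP table:
           a    c    b    c    c    d
      0    0    0    0    0    0    0
  c   0    0    1    1    1    1    1
  e   0    0    1    1    1    1    1
  e   0    0    1    1    1    1    1
  a   0    1    1    1    1    1    1
LCS length = dp[4][6] = 1

1


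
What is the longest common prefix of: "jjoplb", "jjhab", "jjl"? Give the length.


Words: jjoplb, jjhab, jjl
  Position 0: all 'j' => match
  Position 1: all 'j' => match
  Position 2: ('o', 'h', 'l') => mismatch, stop
LCP = "jj" (length 2)

2


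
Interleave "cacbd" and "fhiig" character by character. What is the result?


Interleaving "cacbd" and "fhiig":
  Position 0: 'c' from first, 'f' from second => "cf"
  Position 1: 'a' from first, 'h' from second => "ah"
  Position 2: 'c' from first, 'i' from second => "ci"
  Position 3: 'b' from first, 'i' from second => "bi"
  Position 4: 'd' from first, 'g' from second => "dg"
Result: cfahcibidg

cfahcibidg


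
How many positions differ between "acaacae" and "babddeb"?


Comparing "acaacae" and "babddeb" position by position:
  Position 0: 'a' vs 'b' => DIFFER
  Position 1: 'c' vs 'a' => DIFFER
  Position 2: 'a' vs 'b' => DIFFER
  Position 3: 'a' vs 'd' => DIFFER
  Position 4: 'c' vs 'd' => DIFFER
  Position 5: 'a' vs 'e' => DIFFER
  Position 6: 'e' vs 'b' => DIFFER
Positions that differ: 7

7


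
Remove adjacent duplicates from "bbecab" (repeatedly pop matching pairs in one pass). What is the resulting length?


Input: bbecab
Stack-based adjacent duplicate removal:
  Read 'b': push. Stack: b
  Read 'b': matches stack top 'b' => pop. Stack: (empty)
  Read 'e': push. Stack: e
  Read 'c': push. Stack: ec
  Read 'a': push. Stack: eca
  Read 'b': push. Stack: ecab
Final stack: "ecab" (length 4)

4


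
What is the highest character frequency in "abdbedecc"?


Input: abdbedecc
Character counts:
  'a': 1
  'b': 2
  'c': 2
  'd': 2
  'e': 2
Maximum frequency: 2

2


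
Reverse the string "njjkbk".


Input: njjkbk
Reading characters right to left:
  Position 5: 'k'
  Position 4: 'b'
  Position 3: 'k'
  Position 2: 'j'
  Position 1: 'j'
  Position 0: 'n'
Reversed: kbkjjn

kbkjjn


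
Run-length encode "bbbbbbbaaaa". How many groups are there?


Input: bbbbbbbaaaa
Scanning for consecutive runs:
  Group 1: 'b' x 7 (positions 0-6)
  Group 2: 'a' x 4 (positions 7-10)
Total groups: 2

2


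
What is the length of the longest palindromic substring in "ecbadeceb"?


Input: "ecbadeceb"
Checking substrings for palindromes:
  [5:8] "ece" (len 3) => palindrome
Longest palindromic substring: "ece" with length 3

3


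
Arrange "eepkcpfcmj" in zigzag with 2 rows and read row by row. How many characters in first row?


Zigzag "eepkcpfcmj" into 2 rows:
Placing characters:
  'e' => row 0
  'e' => row 1
  'p' => row 0
  'k' => row 1
  'c' => row 0
  'p' => row 1
  'f' => row 0
  'c' => row 1
  'm' => row 0
  'j' => row 1
Rows:
  Row 0: "epcfm"
  Row 1: "ekpcj"
First row length: 5

5


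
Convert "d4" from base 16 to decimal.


Input: "d4" in base 16
Positional expansion:
  Digit 'd' (value 13) x 16^1 = 208
  Digit '4' (value 4) x 16^0 = 4
Sum = 212

212


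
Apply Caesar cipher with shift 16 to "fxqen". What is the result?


Caesar cipher: shift "fxqen" by 16
  'f' (pos 5) + 16 = pos 21 = 'v'
  'x' (pos 23) + 16 = pos 13 = 'n'
  'q' (pos 16) + 16 = pos 6 = 'g'
  'e' (pos 4) + 16 = pos 20 = 'u'
  'n' (pos 13) + 16 = pos 3 = 'd'
Result: vngud

vngud


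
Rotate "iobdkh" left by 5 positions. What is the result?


Input: "iobdkh", rotate left by 5
First 5 characters: "iobdk"
Remaining characters: "h"
Concatenate remaining + first: "h" + "iobdk" = "hiobdk"

hiobdk


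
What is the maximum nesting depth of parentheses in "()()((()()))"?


Input: "()()((()()))"
Tracking depth:
  Position 0 '(': depth becomes 1
  Position 1 ')': depth becomes 0
  Position 2 '(': depth becomes 1
  Position 3 ')': depth becomes 0
  Position 4 '(': depth becomes 1
  Position 5 '(': depth becomes 2
  Position 6 '(': depth becomes 3
  Position 7 ')': depth becomes 2
  Position 8 '(': depth becomes 3
  Position 9 ')': depth becomes 2
  Position 10 ')': depth becomes 1
  Position 11 ')': depth becomes 0
Maximum depth reached: 3

3


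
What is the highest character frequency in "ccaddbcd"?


Input: ccaddbcd
Character counts:
  'a': 1
  'b': 1
  'c': 3
  'd': 3
Maximum frequency: 3

3


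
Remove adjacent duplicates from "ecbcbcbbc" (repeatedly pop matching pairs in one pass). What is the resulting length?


Input: ecbcbcbbc
Stack-based adjacent duplicate removal:
  Read 'e': push. Stack: e
  Read 'c': push. Stack: ec
  Read 'b': push. Stack: ecb
  Read 'c': push. Stack: ecbc
  Read 'b': push. Stack: ecbcb
  Read 'c': push. Stack: ecbcbc
  Read 'b': push. Stack: ecbcbcb
  Read 'b': matches stack top 'b' => pop. Stack: ecbcbc
  Read 'c': matches stack top 'c' => pop. Stack: ecbcb
Final stack: "ecbcb" (length 5)

5


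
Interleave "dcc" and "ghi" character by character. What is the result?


Interleaving "dcc" and "ghi":
  Position 0: 'd' from first, 'g' from second => "dg"
  Position 1: 'c' from first, 'h' from second => "ch"
  Position 2: 'c' from first, 'i' from second => "ci"
Result: dgchci

dgchci


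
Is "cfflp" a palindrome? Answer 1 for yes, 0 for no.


Input: cfflp
Reversed: plffc
  Compare pos 0 ('c') with pos 4 ('p'): MISMATCH
  Compare pos 1 ('f') with pos 3 ('l'): MISMATCH
Result: not a palindrome

0


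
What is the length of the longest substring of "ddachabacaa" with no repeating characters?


Input: "ddachabacaa"
Sliding window (track last position of each char):
  Position 0 ('d'): window [0,0] length 1 -- new best
  Position 1 ('d'): repeat (last at 0), move window start to 1
  Position 1 ('d'): window [1,1] length 1
  Position 2 ('a'): window [1,2] length 2 -- new best
  Position 3 ('c'): window [1,3] length 3 -- new best
  Position 4 ('h'): window [1,4] length 4 -- new best
  Position 5 ('a'): repeat (last at 2), move window start to 3
  Position 5 ('a'): window [3,5] length 3
  Position 6 ('b'): window [3,6] length 4
  Position 7 ('a'): repeat (last at 5), move window start to 6
  Position 7 ('a'): window [6,7] length 2
  Position 8 ('c'): window [6,8] length 3
  Position 9 ('a'): repeat (last at 7), move window start to 8
  Position 9 ('a'): window [8,9] length 2
  Position 10 ('a'): repeat (last at 9), move window start to 10
  Position 10 ('a'): window [10,10] length 1
Longest substring with no repeats: "dach" with length 4

4


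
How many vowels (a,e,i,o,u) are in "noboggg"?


Input: noboggg
Checking each character:
  'n' at position 0: consonant
  'o' at position 1: vowel (running total: 1)
  'b' at position 2: consonant
  'o' at position 3: vowel (running total: 2)
  'g' at position 4: consonant
  'g' at position 5: consonant
  'g' at position 6: consonant
Total vowels: 2

2


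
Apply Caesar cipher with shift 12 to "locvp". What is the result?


Caesar cipher: shift "locvp" by 12
  'l' (pos 11) + 12 = pos 23 = 'x'
  'o' (pos 14) + 12 = pos 0 = 'a'
  'c' (pos 2) + 12 = pos 14 = 'o'
  'v' (pos 21) + 12 = pos 7 = 'h'
  'p' (pos 15) + 12 = pos 1 = 'b'
Result: xaohb

xaohb


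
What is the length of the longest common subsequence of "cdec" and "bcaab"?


LCS of "cdec" and "bcaab"
DP table:
           b    c    a    a    b
      0    0    0    0    0    0
  c   0    0    1    1    1    1
  d   0    0    1    1    1    1
  e   0    0    1    1    1    1
  c   0    0    1    1    1    1
LCS length = dp[4][5] = 1

1


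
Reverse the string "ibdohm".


Input: ibdohm
Reading characters right to left:
  Position 5: 'm'
  Position 4: 'h'
  Position 3: 'o'
  Position 2: 'd'
  Position 1: 'b'
  Position 0: 'i'
Reversed: mhodbi

mhodbi


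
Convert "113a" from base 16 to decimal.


Input: "113a" in base 16
Positional expansion:
  Digit '1' (value 1) x 16^3 = 4096
  Digit '1' (value 1) x 16^2 = 256
  Digit '3' (value 3) x 16^1 = 48
  Digit 'a' (value 10) x 16^0 = 10
Sum = 4410

4410


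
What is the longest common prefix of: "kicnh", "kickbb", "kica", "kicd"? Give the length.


Words: kicnh, kickbb, kica, kicd
  Position 0: all 'k' => match
  Position 1: all 'i' => match
  Position 2: all 'c' => match
  Position 3: ('n', 'k', 'a', 'd') => mismatch, stop
LCP = "kic" (length 3)

3


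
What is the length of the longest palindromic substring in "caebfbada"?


Input: "caebfbada"
Checking substrings for palindromes:
  [3:6] "bfb" (len 3) => palindrome
  [6:9] "ada" (len 3) => palindrome
Longest palindromic substring: "bfb" with length 3

3


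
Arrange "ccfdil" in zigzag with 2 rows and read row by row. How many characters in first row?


Zigzag "ccfdil" into 2 rows:
Placing characters:
  'c' => row 0
  'c' => row 1
  'f' => row 0
  'd' => row 1
  'i' => row 0
  'l' => row 1
Rows:
  Row 0: "cfi"
  Row 1: "cdl"
First row length: 3

3


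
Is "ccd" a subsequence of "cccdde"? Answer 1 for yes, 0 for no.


Check if "ccd" is a subsequence of "cccdde"
Greedy scan:
  Position 0 ('c'): matches sub[0] = 'c'
  Position 1 ('c'): matches sub[1] = 'c'
  Position 2 ('c'): no match needed
  Position 3 ('d'): matches sub[2] = 'd'
  Position 4 ('d'): no match needed
  Position 5 ('e'): no match needed
All 3 characters matched => is a subsequence

1


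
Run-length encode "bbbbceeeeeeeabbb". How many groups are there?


Input: bbbbceeeeeeeabbb
Scanning for consecutive runs:
  Group 1: 'b' x 4 (positions 0-3)
  Group 2: 'c' x 1 (positions 4-4)
  Group 3: 'e' x 7 (positions 5-11)
  Group 4: 'a' x 1 (positions 12-12)
  Group 5: 'b' x 3 (positions 13-15)
Total groups: 5

5


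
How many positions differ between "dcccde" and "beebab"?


Comparing "dcccde" and "beebab" position by position:
  Position 0: 'd' vs 'b' => DIFFER
  Position 1: 'c' vs 'e' => DIFFER
  Position 2: 'c' vs 'e' => DIFFER
  Position 3: 'c' vs 'b' => DIFFER
  Position 4: 'd' vs 'a' => DIFFER
  Position 5: 'e' vs 'b' => DIFFER
Positions that differ: 6

6


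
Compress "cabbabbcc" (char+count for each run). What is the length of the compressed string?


Input: cabbabbcc
Runs:
  'c' x 1 => "c1"
  'a' x 1 => "a1"
  'b' x 2 => "b2"
  'a' x 1 => "a1"
  'b' x 2 => "b2"
  'c' x 2 => "c2"
Compressed: "c1a1b2a1b2c2"
Compressed length: 12

12


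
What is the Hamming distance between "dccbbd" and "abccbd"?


Comparing "dccbbd" and "abccbd" position by position:
  Position 0: 'd' vs 'a' => differ
  Position 1: 'c' vs 'b' => differ
  Position 2: 'c' vs 'c' => same
  Position 3: 'b' vs 'c' => differ
  Position 4: 'b' vs 'b' => same
  Position 5: 'd' vs 'd' => same
Total differences (Hamming distance): 3

3


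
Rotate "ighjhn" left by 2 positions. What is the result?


Input: "ighjhn", rotate left by 2
First 2 characters: "ig"
Remaining characters: "hjhn"
Concatenate remaining + first: "hjhn" + "ig" = "hjhnig"

hjhnig


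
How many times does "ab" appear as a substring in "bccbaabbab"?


Searching for "ab" in "bccbaabbab"
Scanning each position:
  Position 0: "bc" => no
  Position 1: "cc" => no
  Position 2: "cb" => no
  Position 3: "ba" => no
  Position 4: "aa" => no
  Position 5: "ab" => MATCH
  Position 6: "bb" => no
  Position 7: "ba" => no
  Position 8: "ab" => MATCH
Total occurrences: 2

2


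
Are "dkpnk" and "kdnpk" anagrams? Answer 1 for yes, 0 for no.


Strings: "dkpnk", "kdnpk"
Sorted first:  dkknp
Sorted second: dkknp
Sorted forms match => anagrams

1


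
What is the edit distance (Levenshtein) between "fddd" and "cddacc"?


Computing edit distance: "fddd" -> "cddacc"
DP table:
           c    d    d    a    c    c
      0    1    2    3    4    5    6
  f   1    1    2    3    4    5    6
  d   2    2    1    2    3    4    5
  d   3    3    2    1    2    3    4
  d   4    4    3    2    2    3    4
Edit distance = dp[4][6] = 4

4


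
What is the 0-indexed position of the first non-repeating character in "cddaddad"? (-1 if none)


Input: cddaddad
Character frequencies:
  'a': 2
  'c': 1
  'd': 5
Scanning left to right for freq == 1:
  Position 0 ('c'): unique! => answer = 0

0


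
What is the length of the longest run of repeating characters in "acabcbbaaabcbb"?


Input: "acabcbbaaabcbb"
Scanning for longest run:
  Position 1 ('c'): new char, reset run to 1
  Position 2 ('a'): new char, reset run to 1
  Position 3 ('b'): new char, reset run to 1
  Position 4 ('c'): new char, reset run to 1
  Position 5 ('b'): new char, reset run to 1
  Position 6 ('b'): continues run of 'b', length=2
  Position 7 ('a'): new char, reset run to 1
  Position 8 ('a'): continues run of 'a', length=2
  Position 9 ('a'): continues run of 'a', length=3
  Position 10 ('b'): new char, reset run to 1
  Position 11 ('c'): new char, reset run to 1
  Position 12 ('b'): new char, reset run to 1
  Position 13 ('b'): continues run of 'b', length=2
Longest run: 'a' with length 3

3


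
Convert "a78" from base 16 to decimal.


Input: "a78" in base 16
Positional expansion:
  Digit 'a' (value 10) x 16^2 = 2560
  Digit '7' (value 7) x 16^1 = 112
  Digit '8' (value 8) x 16^0 = 8
Sum = 2680

2680


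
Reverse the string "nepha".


Input: nepha
Reading characters right to left:
  Position 4: 'a'
  Position 3: 'h'
  Position 2: 'p'
  Position 1: 'e'
  Position 0: 'n'
Reversed: ahpen

ahpen


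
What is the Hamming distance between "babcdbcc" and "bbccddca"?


Comparing "babcdbcc" and "bbccddca" position by position:
  Position 0: 'b' vs 'b' => same
  Position 1: 'a' vs 'b' => differ
  Position 2: 'b' vs 'c' => differ
  Position 3: 'c' vs 'c' => same
  Position 4: 'd' vs 'd' => same
  Position 5: 'b' vs 'd' => differ
  Position 6: 'c' vs 'c' => same
  Position 7: 'c' vs 'a' => differ
Total differences (Hamming distance): 4

4


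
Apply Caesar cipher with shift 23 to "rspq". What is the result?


Caesar cipher: shift "rspq" by 23
  'r' (pos 17) + 23 = pos 14 = 'o'
  's' (pos 18) + 23 = pos 15 = 'p'
  'p' (pos 15) + 23 = pos 12 = 'm'
  'q' (pos 16) + 23 = pos 13 = 'n'
Result: opmn

opmn


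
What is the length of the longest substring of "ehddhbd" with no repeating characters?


Input: "ehddhbd"
Sliding window (track last position of each char):
  Position 0 ('e'): window [0,0] length 1 -- new best
  Position 1 ('h'): window [0,1] length 2 -- new best
  Position 2 ('d'): window [0,2] length 3 -- new best
  Position 3 ('d'): repeat (last at 2), move window start to 3
  Position 3 ('d'): window [3,3] length 1
  Position 4 ('h'): window [3,4] length 2
  Position 5 ('b'): window [3,5] length 3
  Position 6 ('d'): repeat (last at 3), move window start to 4
  Position 6 ('d'): window [4,6] length 3
Longest substring with no repeats: "ehd" with length 3

3


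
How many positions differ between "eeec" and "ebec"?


Comparing "eeec" and "ebec" position by position:
  Position 0: 'e' vs 'e' => same
  Position 1: 'e' vs 'b' => DIFFER
  Position 2: 'e' vs 'e' => same
  Position 3: 'c' vs 'c' => same
Positions that differ: 1

1


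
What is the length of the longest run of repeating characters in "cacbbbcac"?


Input: "cacbbbcac"
Scanning for longest run:
  Position 1 ('a'): new char, reset run to 1
  Position 2 ('c'): new char, reset run to 1
  Position 3 ('b'): new char, reset run to 1
  Position 4 ('b'): continues run of 'b', length=2
  Position 5 ('b'): continues run of 'b', length=3
  Position 6 ('c'): new char, reset run to 1
  Position 7 ('a'): new char, reset run to 1
  Position 8 ('c'): new char, reset run to 1
Longest run: 'b' with length 3

3


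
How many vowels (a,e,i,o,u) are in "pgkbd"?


Input: pgkbd
Checking each character:
  'p' at position 0: consonant
  'g' at position 1: consonant
  'k' at position 2: consonant
  'b' at position 3: consonant
  'd' at position 4: consonant
Total vowels: 0

0


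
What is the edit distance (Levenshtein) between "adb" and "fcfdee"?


Computing edit distance: "adb" -> "fcfdee"
DP table:
           f    c    f    d    e    e
      0    1    2    3    4    5    6
  a   1    1    2    3    4    5    6
  d   2    2    2    3    3    4    5
  b   3    3    3    3    4    4    5
Edit distance = dp[3][6] = 5

5


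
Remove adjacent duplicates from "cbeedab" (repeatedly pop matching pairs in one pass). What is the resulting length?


Input: cbeedab
Stack-based adjacent duplicate removal:
  Read 'c': push. Stack: c
  Read 'b': push. Stack: cb
  Read 'e': push. Stack: cbe
  Read 'e': matches stack top 'e' => pop. Stack: cb
  Read 'd': push. Stack: cbd
  Read 'a': push. Stack: cbda
  Read 'b': push. Stack: cbdab
Final stack: "cbdab" (length 5)

5


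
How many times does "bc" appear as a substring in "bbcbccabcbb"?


Searching for "bc" in "bbcbccabcbb"
Scanning each position:
  Position 0: "bb" => no
  Position 1: "bc" => MATCH
  Position 2: "cb" => no
  Position 3: "bc" => MATCH
  Position 4: "cc" => no
  Position 5: "ca" => no
  Position 6: "ab" => no
  Position 7: "bc" => MATCH
  Position 8: "cb" => no
  Position 9: "bb" => no
Total occurrences: 3

3


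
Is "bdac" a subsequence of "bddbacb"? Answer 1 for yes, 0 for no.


Check if "bdac" is a subsequence of "bddbacb"
Greedy scan:
  Position 0 ('b'): matches sub[0] = 'b'
  Position 1 ('d'): matches sub[1] = 'd'
  Position 2 ('d'): no match needed
  Position 3 ('b'): no match needed
  Position 4 ('a'): matches sub[2] = 'a'
  Position 5 ('c'): matches sub[3] = 'c'
  Position 6 ('b'): no match needed
All 4 characters matched => is a subsequence

1


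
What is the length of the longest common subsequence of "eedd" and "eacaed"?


LCS of "eedd" and "eacaed"
DP table:
           e    a    c    a    e    d
      0    0    0    0    0    0    0
  e   0    1    1    1    1    1    1
  e   0    1    1    1    1    2    2
  d   0    1    1    1    1    2    3
  d   0    1    1    1    1    2    3
LCS length = dp[4][6] = 3

3


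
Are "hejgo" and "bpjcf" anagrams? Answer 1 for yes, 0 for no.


Strings: "hejgo", "bpjcf"
Sorted first:  eghjo
Sorted second: bcfjp
Differ at position 0: 'e' vs 'b' => not anagrams

0


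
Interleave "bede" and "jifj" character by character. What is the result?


Interleaving "bede" and "jifj":
  Position 0: 'b' from first, 'j' from second => "bj"
  Position 1: 'e' from first, 'i' from second => "ei"
  Position 2: 'd' from first, 'f' from second => "df"
  Position 3: 'e' from first, 'j' from second => "ej"
Result: bjeidfej

bjeidfej


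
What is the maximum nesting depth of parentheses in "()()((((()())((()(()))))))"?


Input: "()()((((()())((()(()))))))"
Tracking depth:
  Position 0 '(': depth becomes 1
  Position 1 ')': depth becomes 0
  Position 2 '(': depth becomes 1
  Position 3 ')': depth becomes 0
  Position 4 '(': depth becomes 1
  Position 5 '(': depth becomes 2
  Position 6 '(': depth becomes 3
  Position 7 '(': depth becomes 4
  Position 8 '(': depth becomes 5
  Position 9 ')': depth becomes 4
  Position 10 '(': depth becomes 5
  Position 11 ')': depth becomes 4
  Position 12 ')': depth becomes 3
  Position 13 '(': depth becomes 4
  Position 14 '(': depth becomes 5
  Position 15 '(': depth becomes 6
  Position 16 ')': depth becomes 5
  Position 17 '(': depth becomes 6
  Position 18 '(': depth becomes 7
  Position 19 ')': depth becomes 6
  Position 20 ')': depth becomes 5
  Position 21 ')': depth becomes 4
  Position 22 ')': depth becomes 3
  Position 23 ')': depth becomes 2
  Position 24 ')': depth becomes 1
  Position 25 ')': depth becomes 0
Maximum depth reached: 7

7


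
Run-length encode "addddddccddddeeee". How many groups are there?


Input: addddddccddddeeee
Scanning for consecutive runs:
  Group 1: 'a' x 1 (positions 0-0)
  Group 2: 'd' x 6 (positions 1-6)
  Group 3: 'c' x 2 (positions 7-8)
  Group 4: 'd' x 4 (positions 9-12)
  Group 5: 'e' x 4 (positions 13-16)
Total groups: 5

5


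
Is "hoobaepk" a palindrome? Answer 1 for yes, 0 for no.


Input: hoobaepk
Reversed: kpeabooh
  Compare pos 0 ('h') with pos 7 ('k'): MISMATCH
  Compare pos 1 ('o') with pos 6 ('p'): MISMATCH
  Compare pos 2 ('o') with pos 5 ('e'): MISMATCH
  Compare pos 3 ('b') with pos 4 ('a'): MISMATCH
Result: not a palindrome

0


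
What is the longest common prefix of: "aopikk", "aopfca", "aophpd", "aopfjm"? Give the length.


Words: aopikk, aopfca, aophpd, aopfjm
  Position 0: all 'a' => match
  Position 1: all 'o' => match
  Position 2: all 'p' => match
  Position 3: ('i', 'f', 'h', 'f') => mismatch, stop
LCP = "aop" (length 3)

3


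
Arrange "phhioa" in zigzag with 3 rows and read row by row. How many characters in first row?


Zigzag "phhioa" into 3 rows:
Placing characters:
  'p' => row 0
  'h' => row 1
  'h' => row 2
  'i' => row 1
  'o' => row 0
  'a' => row 1
Rows:
  Row 0: "po"
  Row 1: "hia"
  Row 2: "h"
First row length: 2

2


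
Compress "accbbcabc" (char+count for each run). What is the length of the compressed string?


Input: accbbcabc
Runs:
  'a' x 1 => "a1"
  'c' x 2 => "c2"
  'b' x 2 => "b2"
  'c' x 1 => "c1"
  'a' x 1 => "a1"
  'b' x 1 => "b1"
  'c' x 1 => "c1"
Compressed: "a1c2b2c1a1b1c1"
Compressed length: 14

14


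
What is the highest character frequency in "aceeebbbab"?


Input: aceeebbbab
Character counts:
  'a': 2
  'b': 4
  'c': 1
  'e': 3
Maximum frequency: 4

4


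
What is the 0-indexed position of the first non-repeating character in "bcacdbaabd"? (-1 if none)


Input: bcacdbaabd
Character frequencies:
  'a': 3
  'b': 3
  'c': 2
  'd': 2
Scanning left to right for freq == 1:
  Position 0 ('b'): freq=3, skip
  Position 1 ('c'): freq=2, skip
  Position 2 ('a'): freq=3, skip
  Position 3 ('c'): freq=2, skip
  Position 4 ('d'): freq=2, skip
  Position 5 ('b'): freq=3, skip
  Position 6 ('a'): freq=3, skip
  Position 7 ('a'): freq=3, skip
  Position 8 ('b'): freq=3, skip
  Position 9 ('d'): freq=2, skip
  No unique character found => answer = -1

-1


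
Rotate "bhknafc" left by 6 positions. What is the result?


Input: "bhknafc", rotate left by 6
First 6 characters: "bhknaf"
Remaining characters: "c"
Concatenate remaining + first: "c" + "bhknaf" = "cbhknaf"

cbhknaf


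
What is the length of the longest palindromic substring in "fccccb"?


Input: "fccccb"
Checking substrings for palindromes:
  [1:5] "cccc" (len 4) => palindrome
  [1:4] "ccc" (len 3) => palindrome
  [2:5] "ccc" (len 3) => palindrome
  [1:3] "cc" (len 2) => palindrome
  [2:4] "cc" (len 2) => palindrome
  [3:5] "cc" (len 2) => palindrome
Longest palindromic substring: "cccc" with length 4

4


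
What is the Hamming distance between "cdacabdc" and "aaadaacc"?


Comparing "cdacabdc" and "aaadaacc" position by position:
  Position 0: 'c' vs 'a' => differ
  Position 1: 'd' vs 'a' => differ
  Position 2: 'a' vs 'a' => same
  Position 3: 'c' vs 'd' => differ
  Position 4: 'a' vs 'a' => same
  Position 5: 'b' vs 'a' => differ
  Position 6: 'd' vs 'c' => differ
  Position 7: 'c' vs 'c' => same
Total differences (Hamming distance): 5

5


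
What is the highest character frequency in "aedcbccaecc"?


Input: aedcbccaecc
Character counts:
  'a': 2
  'b': 1
  'c': 5
  'd': 1
  'e': 2
Maximum frequency: 5

5


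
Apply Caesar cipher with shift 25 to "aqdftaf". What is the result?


Caesar cipher: shift "aqdftaf" by 25
  'a' (pos 0) + 25 = pos 25 = 'z'
  'q' (pos 16) + 25 = pos 15 = 'p'
  'd' (pos 3) + 25 = pos 2 = 'c'
  'f' (pos 5) + 25 = pos 4 = 'e'
  't' (pos 19) + 25 = pos 18 = 's'
  'a' (pos 0) + 25 = pos 25 = 'z'
  'f' (pos 5) + 25 = pos 4 = 'e'
Result: zpcesze

zpcesze


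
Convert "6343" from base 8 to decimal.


Input: "6343" in base 8
Positional expansion:
  Digit '6' (value 6) x 8^3 = 3072
  Digit '3' (value 3) x 8^2 = 192
  Digit '4' (value 4) x 8^1 = 32
  Digit '3' (value 3) x 8^0 = 3
Sum = 3299

3299


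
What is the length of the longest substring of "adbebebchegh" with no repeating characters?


Input: "adbebebchegh"
Sliding window (track last position of each char):
  Position 0 ('a'): window [0,0] length 1 -- new best
  Position 1 ('d'): window [0,1] length 2 -- new best
  Position 2 ('b'): window [0,2] length 3 -- new best
  Position 3 ('e'): window [0,3] length 4 -- new best
  Position 4 ('b'): repeat (last at 2), move window start to 3
  Position 4 ('b'): window [3,4] length 2
  Position 5 ('e'): repeat (last at 3), move window start to 4
  Position 5 ('e'): window [4,5] length 2
  Position 6 ('b'): repeat (last at 4), move window start to 5
  Position 6 ('b'): window [5,6] length 2
  Position 7 ('c'): window [5,7] length 3
  Position 8 ('h'): window [5,8] length 4
  Position 9 ('e'): repeat (last at 5), move window start to 6
  Position 9 ('e'): window [6,9] length 4
  Position 10 ('g'): window [6,10] length 5 -- new best
  Position 11 ('h'): repeat (last at 8), move window start to 9
  Position 11 ('h'): window [9,11] length 3
Longest substring with no repeats: "bcheg" with length 5

5


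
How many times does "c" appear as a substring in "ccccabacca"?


Searching for "c" in "ccccabacca"
Scanning each position:
  Position 0: "c" => MATCH
  Position 1: "c" => MATCH
  Position 2: "c" => MATCH
  Position 3: "c" => MATCH
  Position 4: "a" => no
  Position 5: "b" => no
  Position 6: "a" => no
  Position 7: "c" => MATCH
  Position 8: "c" => MATCH
  Position 9: "a" => no
Total occurrences: 6

6


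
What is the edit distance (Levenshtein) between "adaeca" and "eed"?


Computing edit distance: "adaeca" -> "eed"
DP table:
           e    e    d
      0    1    2    3
  a   1    1    2    3
  d   2    2    2    2
  a   3    3    3    3
  e   4    3    3    4
  c   5    4    4    4
  a   6    5    5    5
Edit distance = dp[6][3] = 5

5


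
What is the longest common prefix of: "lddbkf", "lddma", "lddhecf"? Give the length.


Words: lddbkf, lddma, lddhecf
  Position 0: all 'l' => match
  Position 1: all 'd' => match
  Position 2: all 'd' => match
  Position 3: ('b', 'm', 'h') => mismatch, stop
LCP = "ldd" (length 3)

3


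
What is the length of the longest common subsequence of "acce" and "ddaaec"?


LCS of "acce" and "ddaaec"
DP table:
           d    d    a    a    e    c
      0    0    0    0    0    0    0
  a   0    0    0    1    1    1    1
  c   0    0    0    1    1    1    2
  c   0    0    0    1    1    1    2
  e   0    0    0    1    1    2    2
LCS length = dp[4][6] = 2

2


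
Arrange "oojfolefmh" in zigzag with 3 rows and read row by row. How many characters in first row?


Zigzag "oojfolefmh" into 3 rows:
Placing characters:
  'o' => row 0
  'o' => row 1
  'j' => row 2
  'f' => row 1
  'o' => row 0
  'l' => row 1
  'e' => row 2
  'f' => row 1
  'm' => row 0
  'h' => row 1
Rows:
  Row 0: "oom"
  Row 1: "oflfh"
  Row 2: "je"
First row length: 3

3


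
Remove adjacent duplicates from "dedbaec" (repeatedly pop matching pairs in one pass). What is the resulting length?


Input: dedbaec
Stack-based adjacent duplicate removal:
  Read 'd': push. Stack: d
  Read 'e': push. Stack: de
  Read 'd': push. Stack: ded
  Read 'b': push. Stack: dedb
  Read 'a': push. Stack: dedba
  Read 'e': push. Stack: dedbae
  Read 'c': push. Stack: dedbaec
Final stack: "dedbaec" (length 7)

7


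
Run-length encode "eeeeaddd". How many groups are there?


Input: eeeeaddd
Scanning for consecutive runs:
  Group 1: 'e' x 4 (positions 0-3)
  Group 2: 'a' x 1 (positions 4-4)
  Group 3: 'd' x 3 (positions 5-7)
Total groups: 3

3


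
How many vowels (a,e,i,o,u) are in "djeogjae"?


Input: djeogjae
Checking each character:
  'd' at position 0: consonant
  'j' at position 1: consonant
  'e' at position 2: vowel (running total: 1)
  'o' at position 3: vowel (running total: 2)
  'g' at position 4: consonant
  'j' at position 5: consonant
  'a' at position 6: vowel (running total: 3)
  'e' at position 7: vowel (running total: 4)
Total vowels: 4

4


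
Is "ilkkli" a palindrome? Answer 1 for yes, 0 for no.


Input: ilkkli
Reversed: ilkkli
  Compare pos 0 ('i') with pos 5 ('i'): match
  Compare pos 1 ('l') with pos 4 ('l'): match
  Compare pos 2 ('k') with pos 3 ('k'): match
Result: palindrome

1


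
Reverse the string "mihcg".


Input: mihcg
Reading characters right to left:
  Position 4: 'g'
  Position 3: 'c'
  Position 2: 'h'
  Position 1: 'i'
  Position 0: 'm'
Reversed: gchim

gchim


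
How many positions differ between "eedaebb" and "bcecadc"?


Comparing "eedaebb" and "bcecadc" position by position:
  Position 0: 'e' vs 'b' => DIFFER
  Position 1: 'e' vs 'c' => DIFFER
  Position 2: 'd' vs 'e' => DIFFER
  Position 3: 'a' vs 'c' => DIFFER
  Position 4: 'e' vs 'a' => DIFFER
  Position 5: 'b' vs 'd' => DIFFER
  Position 6: 'b' vs 'c' => DIFFER
Positions that differ: 7

7


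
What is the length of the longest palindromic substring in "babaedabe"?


Input: "babaedabe"
Checking substrings for palindromes:
  [0:3] "bab" (len 3) => palindrome
  [1:4] "aba" (len 3) => palindrome
Longest palindromic substring: "bab" with length 3

3


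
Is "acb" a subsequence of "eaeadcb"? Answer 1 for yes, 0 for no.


Check if "acb" is a subsequence of "eaeadcb"
Greedy scan:
  Position 0 ('e'): no match needed
  Position 1 ('a'): matches sub[0] = 'a'
  Position 2 ('e'): no match needed
  Position 3 ('a'): no match needed
  Position 4 ('d'): no match needed
  Position 5 ('c'): matches sub[1] = 'c'
  Position 6 ('b'): matches sub[2] = 'b'
All 3 characters matched => is a subsequence

1


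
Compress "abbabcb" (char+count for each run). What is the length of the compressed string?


Input: abbabcb
Runs:
  'a' x 1 => "a1"
  'b' x 2 => "b2"
  'a' x 1 => "a1"
  'b' x 1 => "b1"
  'c' x 1 => "c1"
  'b' x 1 => "b1"
Compressed: "a1b2a1b1c1b1"
Compressed length: 12

12


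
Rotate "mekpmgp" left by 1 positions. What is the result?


Input: "mekpmgp", rotate left by 1
First 1 characters: "m"
Remaining characters: "ekpmgp"
Concatenate remaining + first: "ekpmgp" + "m" = "ekpmgpm"

ekpmgpm


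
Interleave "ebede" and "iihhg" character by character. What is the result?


Interleaving "ebede" and "iihhg":
  Position 0: 'e' from first, 'i' from second => "ei"
  Position 1: 'b' from first, 'i' from second => "bi"
  Position 2: 'e' from first, 'h' from second => "eh"
  Position 3: 'd' from first, 'h' from second => "dh"
  Position 4: 'e' from first, 'g' from second => "eg"
Result: eibiehdheg

eibiehdheg


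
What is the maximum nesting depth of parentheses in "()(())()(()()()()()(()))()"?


Input: "()(())()(()()()()()(()))()"
Tracking depth:
  Position 0 '(': depth becomes 1
  Position 1 ')': depth becomes 0
  Position 2 '(': depth becomes 1
  Position 3 '(': depth becomes 2
  Position 4 ')': depth becomes 1
  Position 5 ')': depth becomes 0
  Position 6 '(': depth becomes 1
  Position 7 ')': depth becomes 0
  Position 8 '(': depth becomes 1
  Position 9 '(': depth becomes 2
  Position 10 ')': depth becomes 1
  Position 11 '(': depth becomes 2
  Position 12 ')': depth becomes 1
  Position 13 '(': depth becomes 2
  Position 14 ')': depth becomes 1
  Position 15 '(': depth becomes 2
  Position 16 ')': depth becomes 1
  Position 17 '(': depth becomes 2
  Position 18 ')': depth becomes 1
  Position 19 '(': depth becomes 2
  Position 20 '(': depth becomes 3
  Position 21 ')': depth becomes 2
  Position 22 ')': depth becomes 1
  Position 23 ')': depth becomes 0
  Position 24 '(': depth becomes 1
  Position 25 ')': depth becomes 0
Maximum depth reached: 3

3


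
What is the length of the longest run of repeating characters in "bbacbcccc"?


Input: "bbacbcccc"
Scanning for longest run:
  Position 1 ('b'): continues run of 'b', length=2
  Position 2 ('a'): new char, reset run to 1
  Position 3 ('c'): new char, reset run to 1
  Position 4 ('b'): new char, reset run to 1
  Position 5 ('c'): new char, reset run to 1
  Position 6 ('c'): continues run of 'c', length=2
  Position 7 ('c'): continues run of 'c', length=3
  Position 8 ('c'): continues run of 'c', length=4
Longest run: 'c' with length 4

4


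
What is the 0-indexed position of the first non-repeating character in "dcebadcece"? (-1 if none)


Input: dcebadcece
Character frequencies:
  'a': 1
  'b': 1
  'c': 3
  'd': 2
  'e': 3
Scanning left to right for freq == 1:
  Position 0 ('d'): freq=2, skip
  Position 1 ('c'): freq=3, skip
  Position 2 ('e'): freq=3, skip
  Position 3 ('b'): unique! => answer = 3

3


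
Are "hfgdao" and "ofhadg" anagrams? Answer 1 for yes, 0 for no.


Strings: "hfgdao", "ofhadg"
Sorted first:  adfgho
Sorted second: adfgho
Sorted forms match => anagrams

1


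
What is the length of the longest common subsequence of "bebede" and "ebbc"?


LCS of "bebede" and "ebbc"
DP table:
           e    b    b    c
      0    0    0    0    0
  b   0    0    1    1    1
  e   0    1    1    1    1
  b   0    1    2    2    2
  e   0    1    2    2    2
  d   0    1    2    2    2
  e   0    1    2    2    2
LCS length = dp[6][4] = 2

2


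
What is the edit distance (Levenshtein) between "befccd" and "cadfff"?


Computing edit distance: "befccd" -> "cadfff"
DP table:
           c    a    d    f    f    f
      0    1    2    3    4    5    6
  b   1    1    2    3    4    5    6
  e   2    2    2    3    4    5    6
  f   3    3    3    3    3    4    5
  c   4    3    4    4    4    4    5
  c   5    4    4    5    5    5    5
  d   6    5    5    4    5    6    6
Edit distance = dp[6][6] = 6

6


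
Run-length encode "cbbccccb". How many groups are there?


Input: cbbccccb
Scanning for consecutive runs:
  Group 1: 'c' x 1 (positions 0-0)
  Group 2: 'b' x 2 (positions 1-2)
  Group 3: 'c' x 4 (positions 3-6)
  Group 4: 'b' x 1 (positions 7-7)
Total groups: 4

4


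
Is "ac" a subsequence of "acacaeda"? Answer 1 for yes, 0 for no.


Check if "ac" is a subsequence of "acacaeda"
Greedy scan:
  Position 0 ('a'): matches sub[0] = 'a'
  Position 1 ('c'): matches sub[1] = 'c'
  Position 2 ('a'): no match needed
  Position 3 ('c'): no match needed
  Position 4 ('a'): no match needed
  Position 5 ('e'): no match needed
  Position 6 ('d'): no match needed
  Position 7 ('a'): no match needed
All 2 characters matched => is a subsequence

1


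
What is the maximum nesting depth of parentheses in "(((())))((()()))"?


Input: "(((())))((()()))"
Tracking depth:
  Position 0 '(': depth becomes 1
  Position 1 '(': depth becomes 2
  Position 2 '(': depth becomes 3
  Position 3 '(': depth becomes 4
  Position 4 ')': depth becomes 3
  Position 5 ')': depth becomes 2
  Position 6 ')': depth becomes 1
  Position 7 ')': depth becomes 0
  Position 8 '(': depth becomes 1
  Position 9 '(': depth becomes 2
  Position 10 '(': depth becomes 3
  Position 11 ')': depth becomes 2
  Position 12 '(': depth becomes 3
  Position 13 ')': depth becomes 2
  Position 14 ')': depth becomes 1
  Position 15 ')': depth becomes 0
Maximum depth reached: 4

4
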